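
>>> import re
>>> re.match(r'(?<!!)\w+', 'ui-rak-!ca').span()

(0, 2)

Because the assertion is negative and zero-width, positions next to the forbidden text are skipped.
`match` is anchored at position 0; if the pattern doesn't fit there, it returns None.
The match spans [0:2] → 'ui'.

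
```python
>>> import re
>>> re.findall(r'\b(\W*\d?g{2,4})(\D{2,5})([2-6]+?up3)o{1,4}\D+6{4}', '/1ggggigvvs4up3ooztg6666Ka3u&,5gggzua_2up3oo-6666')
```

3 groups means each result is a tuple of 3 captured strings — 2 here.

[('1gggg', 'igvvs', '4up3'), ('&,5ggg', 'zua_', '2up3')]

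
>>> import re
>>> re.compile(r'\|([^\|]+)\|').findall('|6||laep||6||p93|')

One capturing group, so `findall` returns just the captured substring from each match — 4 in all.

['6', 'laep', '6', 'p93']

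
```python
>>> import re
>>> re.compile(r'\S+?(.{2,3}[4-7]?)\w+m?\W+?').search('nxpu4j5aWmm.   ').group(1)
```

'xpu4'

The match spans [0:12] → 'nxpu4j5aWmm.'.
Captured: group 1 = 'xpu4'.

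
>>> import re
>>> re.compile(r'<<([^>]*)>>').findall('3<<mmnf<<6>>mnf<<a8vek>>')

['mmnf<<6', 'a8vek']

Walking the string: at [1:12] match '<<mmnf<<6>>', group 1 = 'mmnf<<6'; at [15:24] match '<<a8vek>>', group 1 = 'a8vek'.
With a single group, `findall` returns only what that group captured — 2 items.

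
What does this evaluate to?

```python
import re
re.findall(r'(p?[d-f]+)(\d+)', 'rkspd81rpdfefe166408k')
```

[('pd', '81'), ('pdfefe', '166408')]

This matches optionally the literal 'p', then one or more of a character in [d-f] (captured); then one or more of a digit (captured).
2 groups means each result is a tuple of 2 captured strings — 2 here.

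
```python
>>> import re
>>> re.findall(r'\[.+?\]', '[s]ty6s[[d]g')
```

['[s]', '[[d]']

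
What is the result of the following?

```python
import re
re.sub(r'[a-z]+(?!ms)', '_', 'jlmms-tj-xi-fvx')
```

`(?!…)`/`(?<!…)` only lets a position through if the neighbouring text does NOT match; no characters are consumed.
Each match is replaced by '_'.

'_-_-_-_'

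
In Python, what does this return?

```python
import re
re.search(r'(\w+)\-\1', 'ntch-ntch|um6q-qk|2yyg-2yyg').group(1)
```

A backreference is literal: `\1` must see the identical characters the first group matched.
`search` walks the string left to right and returns the first match it finds.
The match spans [0:9] → 'ntch-ntch'.
Captured: group 1 = 'ntch'.

'ntch'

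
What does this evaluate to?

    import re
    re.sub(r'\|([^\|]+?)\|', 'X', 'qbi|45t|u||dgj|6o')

'qbiXu|X6o'

Matches: at [3:8] → '|45t|'; at [10:15] → '|dgj|'.
Each match is replaced by 'X'.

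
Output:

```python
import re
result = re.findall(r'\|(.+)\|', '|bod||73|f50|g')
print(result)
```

`findall` collects group 1 from the one match (1 total).

['bod||73|f50']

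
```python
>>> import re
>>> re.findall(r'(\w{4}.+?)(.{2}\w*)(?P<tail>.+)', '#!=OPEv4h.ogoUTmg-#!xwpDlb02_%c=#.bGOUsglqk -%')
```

The pattern matches exactly 4 of a word character, then one or more of any character (lazy) (captured); then exactly 2 of any character, then zero or more of a word character (captured); then one or more of any character (captured as 'tail').
Walking the string: at [3:46] match 'OPEv4h.ogoUTmg-#!xwpDlb02_%c=#.bGOUsglqk -%', groups = ('OPEv4', 'h.ogoUTmg', '-#!xwpDlb02_%c=#.bGOUsglqk -%').
3 groups means the one result is a tuple of 3 captured strings — 1 here.

[('OPEv4', 'h.ogoUTmg', '-#!xwpDlb02_%c=#.bGOUsglqk -%')]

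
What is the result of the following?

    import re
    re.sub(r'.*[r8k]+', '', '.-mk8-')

This matches zero or more of any character; then one or more of one of [r8k].
Matches: at [0:5] → '.-mk8'.
Each match is replaced by ''.

'-'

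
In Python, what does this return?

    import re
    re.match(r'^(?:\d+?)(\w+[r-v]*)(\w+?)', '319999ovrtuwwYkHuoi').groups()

('19999ovrtuwwYkHuo', 'i')

This matches anchored at the start of the string; then one or more of a digit (lazy) (non-capturing group); then one or more of a word character, then zero or more of a character in [r-v] (captured); then one or more of a word character (lazy) (captured).
With the lazy modifier that quantifier settles for the fewest repetitions that let the rest of the pattern succeed (the atoms after it are unaffected and can still be greedy).
`re.match` only tries the pattern at the start of the string.
The match spans [0:19] → '319999ovrtuwwYkHuoi'.
Captured: group 1 = '19999ovrtuwwYkHuo', group 2 = 'i'.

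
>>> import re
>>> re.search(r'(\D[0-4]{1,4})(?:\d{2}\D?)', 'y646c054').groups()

Pattern: a non-digit, then 1 to 4 of a character in [0-4] (captured); then exactly 2 of a digit, then optionally a non-digit (non-capturing group).
Unlike `match`, `search` isn't anchored — it looks for the pattern anywhere in the string.
The match spans [4:8] → 'c054'.
Captured: group 1 = 'c0'.

('c0',)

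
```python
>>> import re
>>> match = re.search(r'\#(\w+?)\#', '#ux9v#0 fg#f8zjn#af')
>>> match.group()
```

`search` walks the string left to right and returns the first match it finds.
The match spans [0:6] → '#ux9v#'.
Captured: group 1 = 'ux9v'.

'#ux9v#'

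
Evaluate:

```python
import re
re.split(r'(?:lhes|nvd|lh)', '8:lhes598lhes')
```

['8:', '598', '']

Alternation tries branches left to right and keeps the first one that lets the overall match succeed at that position.
Matches to split on: at [2:6] → 'lhes'; at [9:13] → 'lhes'.
The string is cut at each match, leaving 3 pieces.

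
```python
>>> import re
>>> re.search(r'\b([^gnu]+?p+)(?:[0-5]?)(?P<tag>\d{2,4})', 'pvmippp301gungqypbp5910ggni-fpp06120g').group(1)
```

'pvmippp'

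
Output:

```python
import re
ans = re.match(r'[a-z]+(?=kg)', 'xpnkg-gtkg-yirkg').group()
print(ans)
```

`re.match` won't scan ahead — the pattern has to work from the very first character.
The match spans [0:3] → 'xpn'.

xpn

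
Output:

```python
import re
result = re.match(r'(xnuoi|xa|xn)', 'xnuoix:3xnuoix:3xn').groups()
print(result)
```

('xnuoi',)

The regex engine tests alternatives in the order written; an earlier branch that matches wins even if a later one would match more.
With `match`, the pattern is implicitly anchored at the beginning.
The match spans [0:5] → 'xnuoi'.
Captured: group 1 = 'xnuoi'.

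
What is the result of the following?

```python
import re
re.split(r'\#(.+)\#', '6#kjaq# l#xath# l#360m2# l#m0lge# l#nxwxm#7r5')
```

Matches to split on: at [1:42] → '#kjaq# l#xath# l#360m2# l#m0lge# l#nxwxm#'.
With a capturing group present, the delimiter's captured portion is kept in the result list.

['6', 'kjaq# l#xath# l#360m2# l#m0lge# l#nxwxm', '7r5']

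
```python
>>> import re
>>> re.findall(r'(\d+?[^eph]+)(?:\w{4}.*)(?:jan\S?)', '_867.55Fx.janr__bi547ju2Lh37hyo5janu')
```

['867.55Fx.janr__bi547ju2L']

Because there's exactly one group, `findall` drops the full match and keeps group 1 from the one hit.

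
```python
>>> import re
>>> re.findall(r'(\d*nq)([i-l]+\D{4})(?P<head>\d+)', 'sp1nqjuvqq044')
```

The pattern matches zero or more of a digit, then the literal 'nq' (captured); then one or more of a character in [i-l], then exactly 4 of a non-digit (captured); then one or more of a digit (captured as 'head').
Matches: at [2:13] match '1nqjuvqq044', groups = ('1nq', 'juvqq', '044').
`findall` packs the 3 group values into a tuple for every match.

[('1nq', 'juvqq', '044')]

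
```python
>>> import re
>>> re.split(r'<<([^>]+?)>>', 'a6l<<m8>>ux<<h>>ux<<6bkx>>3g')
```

`re.split` interleaves the captured-group text with the surrounding fragments.

['a6l', 'm8', 'ux', 'h', 'ux', '6bkx', '3g']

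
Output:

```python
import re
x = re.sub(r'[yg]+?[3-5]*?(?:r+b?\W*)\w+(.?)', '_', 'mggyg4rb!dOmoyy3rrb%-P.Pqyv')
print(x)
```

m_-P.Pqyv

The pattern matches one or more of one of [yg] (lazy), then zero or more of a character in [3-5] (lazy); then one or more of the literal 'r', then optionally the literal 'b', then zero or more of a non-word character (non-capturing group); then one or more of a word character; then optionally any character (captured).
Matches: at [1:20] → 'ggyg4rb!dOmoyy3rrb%'.
Each match is replaced by '_'.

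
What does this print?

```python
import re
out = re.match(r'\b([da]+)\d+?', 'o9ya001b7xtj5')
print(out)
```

None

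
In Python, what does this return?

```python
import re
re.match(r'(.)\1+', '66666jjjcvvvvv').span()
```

`re.match` won't scan ahead — the pattern has to work from the very first character.
The match spans [0:5] → '66666'.

(0, 5)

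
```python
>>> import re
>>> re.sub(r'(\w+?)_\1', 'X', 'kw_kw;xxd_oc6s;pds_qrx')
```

After group 1 captures some text, `\1` only succeeds where that same text appears again.
Matches: at [0:5] → 'kw_kw'.
Each match is replaced by 'X'.

'X;xxd_oc6s;pds_qrx'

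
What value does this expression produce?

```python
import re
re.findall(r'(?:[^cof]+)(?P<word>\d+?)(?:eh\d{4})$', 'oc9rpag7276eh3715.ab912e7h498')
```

[]

Because there's exactly one group, `findall` drops the full match and keeps group 1 from each hit.
Nothing in the string satisfies the pattern, so the list is empty.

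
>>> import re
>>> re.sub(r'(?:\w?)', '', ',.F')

Each match is replaced by ''.

',.'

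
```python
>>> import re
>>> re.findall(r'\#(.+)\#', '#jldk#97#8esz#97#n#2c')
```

Matches: at [0:19] match '#jldk#97#8esz#97#n#', group 1 = 'jldk#97#8esz#97#n'.
Because there's exactly one group, `findall` drops the full match and keeps group 1 from the one hit.

['jldk#97#8esz#97#n']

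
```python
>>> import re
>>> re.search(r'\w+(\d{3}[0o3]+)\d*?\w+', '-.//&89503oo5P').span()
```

(5, 14)

The match spans [5:14] → '89503oo5P'.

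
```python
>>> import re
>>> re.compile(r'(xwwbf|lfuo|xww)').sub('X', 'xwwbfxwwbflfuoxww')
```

Alternation isn't longest-match — the leftmost alternative that fits at this position is chosen.
Matches: at [0:5] → 'xwwbf'; at [5:10] → 'xwwbf'; at [10:14] → 'lfuo'; at [14:17] → 'xww'.
`sub` substitutes 'X' at each match site.

'XXXX'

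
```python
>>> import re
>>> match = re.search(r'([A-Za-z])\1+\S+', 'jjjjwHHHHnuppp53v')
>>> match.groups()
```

('j',)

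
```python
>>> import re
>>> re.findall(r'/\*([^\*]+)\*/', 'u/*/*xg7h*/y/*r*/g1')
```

['xg7h', 'r']

Scanning left to right: at [3:11] match '/*xg7h*/', group 1 = 'xg7h'; at [12:17] match '/*r*/', group 1 = 'r'.
One capturing group, so `findall` returns just the captured substring from each match — 2 in all.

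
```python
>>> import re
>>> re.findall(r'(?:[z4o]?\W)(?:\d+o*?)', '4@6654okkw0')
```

Pattern: optionally one of [z4o], then a non-word character (non-capturing group); then one or more of a digit, then zero or more of a literal 'o' (lazy) (non-capturing group).
With the lazy modifier that quantifier settles for the fewest repetitions that let the rest of the pattern succeed (the atoms after it are unaffected and can still be greedy).
Matches: at [0:6] → '4@6654'.
With no groups in the pattern, `findall` gives back each whole match — 1 here.

['4@6654']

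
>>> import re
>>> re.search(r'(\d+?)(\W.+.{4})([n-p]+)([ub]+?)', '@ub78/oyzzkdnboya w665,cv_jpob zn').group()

'78/oyzzkdnboya w665,cv_jpob'

Pattern: one or more of a digit (lazy) (captured); then a non-word character, then one or more of any character, then exactly 4 of any character (captured); then one or more of a character in [n-p] (captured); then one or more of one of [ub] (lazy) (captured).
`search` walks the string left to right and returns the first match it finds.
The match spans [3:30] → '78/oyzzkdnboya w665,cv_jpob'.
Captured: group 1 = '78', group 2 = '/oyzzkdnboya w665,cv_jp', group 3 = 'o', group 4 = 'b'.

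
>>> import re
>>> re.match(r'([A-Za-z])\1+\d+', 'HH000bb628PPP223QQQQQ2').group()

'HH000'

With `match`, the pattern is implicitly anchored at the beginning.
The match spans [0:5] → 'HH000'.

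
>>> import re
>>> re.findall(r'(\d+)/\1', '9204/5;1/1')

After group 1 captures some text, `\1` only succeeds where that same text appears again.
Walking the string: at [7:10] match '1/1', group 1 = '1'.
Because there's exactly one group, `findall` drops the full match and keeps group 1 from the one hit.

['1']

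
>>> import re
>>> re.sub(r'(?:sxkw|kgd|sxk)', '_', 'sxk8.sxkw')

'_8._'

Alternation isn't longest-match — the leftmost alternative that fits at this position is chosen.
`sub` substitutes '_' at each match site.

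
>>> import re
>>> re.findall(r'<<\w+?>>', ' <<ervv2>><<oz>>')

Matches: at [1:10] → '<<ervv2>>'; at [10:16] → '<<oz>>'.
`findall` yields the raw match text (2 of them) because the pattern has no groups.

['<<ervv2>>', '<<oz>>']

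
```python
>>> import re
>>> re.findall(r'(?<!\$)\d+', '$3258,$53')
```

The negative lookaround is zero-width — it rules out positions where the adjacent text would match, without consuming anything.
Since nothing is captured, `findall` lists the 2 matched substrings directly.

['258', '3']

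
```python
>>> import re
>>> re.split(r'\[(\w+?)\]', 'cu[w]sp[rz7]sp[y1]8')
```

Matches to split on: at [2:5] → '[w]'; at [7:12] → '[rz7]'; at [14:18] → '[y1]'.
The group in the pattern means `split` returns the separators' captures alongside the pieces.

['cu', 'w', 'sp', 'rz7', 'sp', 'y1', '8']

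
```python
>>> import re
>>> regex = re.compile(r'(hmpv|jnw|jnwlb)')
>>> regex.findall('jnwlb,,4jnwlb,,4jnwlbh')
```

`|` is ordered: at each position the engine commits to the first alternative that works.
Walking the string: at [0:3] match 'jnw', group 1 = 'jnw'; at [8:11] match 'jnw', group 1 = 'jnw'; at [16:19] match 'jnw', group 1 = 'jnw'.
One capturing group, so `findall` returns just the captured substring from each match — 3 in all.

['jnw', 'jnw', 'jnw']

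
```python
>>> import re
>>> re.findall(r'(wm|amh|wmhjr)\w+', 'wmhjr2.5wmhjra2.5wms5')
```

['wm', 'wm', 'wm']

Branches in `(...|...)` are attempted left-to-right; the first branch that allows the whole pattern to succeed is taken.
Because there's exactly one group, `findall` drops the full match and keeps group 1 from each hit.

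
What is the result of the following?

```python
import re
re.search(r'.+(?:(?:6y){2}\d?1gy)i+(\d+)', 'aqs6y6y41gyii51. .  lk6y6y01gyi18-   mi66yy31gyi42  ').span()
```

(0, 33)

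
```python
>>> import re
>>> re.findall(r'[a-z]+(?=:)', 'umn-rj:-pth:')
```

Because the assertion is zero-width, the text it checks is not consumed and won't appear in the result.
Walking the string: at [4:6] → 'rj'; at [8:11] → 'pth'.
Since nothing is captured, `findall` lists the 2 matched substrings directly.

['rj', 'pth']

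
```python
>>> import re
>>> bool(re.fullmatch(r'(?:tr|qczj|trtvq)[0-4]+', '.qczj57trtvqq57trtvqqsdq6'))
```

False

For `fullmatch`, every character of the input must be accounted for by the pattern.
Here the pattern can't cover the whole string, so the call returns None, and `bool(None)` is False.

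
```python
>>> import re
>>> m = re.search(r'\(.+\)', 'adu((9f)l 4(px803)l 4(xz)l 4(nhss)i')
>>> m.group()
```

'((9f)l 4(px803)l 4(xz)l 4(nhss)'

`search` walks the string left to right and returns the first match it finds.
The match spans [3:34] → '((9f)l 4(px803)l 4(xz)l 4(nhss)'.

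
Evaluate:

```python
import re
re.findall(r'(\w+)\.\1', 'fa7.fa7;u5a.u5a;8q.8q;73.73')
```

`\1` is not a pattern — it's the concrete string captured by group 1, re-applied verbatim.
Scanning left to right: at [0:7] match 'fa7.fa7', group 1 = 'fa7'; at [8:15] match 'u5a.u5a', group 1 = 'u5a'; at [16:21] match '8q.8q', group 1 = '8q'; at [22:27] match '73.73', group 1 = '73'.
One capturing group, so `findall` returns just the captured substring from each match — 4 in all.

['fa7', 'u5a', '8q', '73']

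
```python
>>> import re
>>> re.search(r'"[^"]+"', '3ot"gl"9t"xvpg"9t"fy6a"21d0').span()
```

(3, 7)

The match spans [3:7] → '"gl"'.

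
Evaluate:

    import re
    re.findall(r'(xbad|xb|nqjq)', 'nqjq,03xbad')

Alternation tries branches left to right and keeps the first one that lets the overall match succeed at that position.
Matches: at [0:4] match 'nqjq', group 1 = 'nqjq'; at [7:11] match 'xbad', group 1 = 'xbad'.
One capturing group, so `findall` returns just the captured substring from each match — 2 in all.

['nqjq', 'xbad']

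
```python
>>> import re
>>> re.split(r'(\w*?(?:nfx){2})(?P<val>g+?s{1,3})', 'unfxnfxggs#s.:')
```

Because the pattern has a capturing group, `split` also inserts each captured text between the pieces.

['', 'unfxnfx', 'ggs', '#s.:']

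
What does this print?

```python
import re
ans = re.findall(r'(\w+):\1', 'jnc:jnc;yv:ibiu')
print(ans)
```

The backreference `\1` re-matches whatever the first group consumed, character for character.
One capturing group, so `findall` returns just the captured substring from the one match — 1 in all.

['jnc']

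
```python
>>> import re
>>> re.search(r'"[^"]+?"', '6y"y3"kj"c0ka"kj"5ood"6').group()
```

Unlike `match`, `search` isn't anchored — it looks for the pattern anywhere in the string.
The match spans [2:6] → '"y3"'.

'"y3"'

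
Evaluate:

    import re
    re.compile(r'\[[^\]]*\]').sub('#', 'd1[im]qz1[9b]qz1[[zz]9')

'd1#qz1#qz1#9'

Matches: at [2:6] → '[im]'; at [9:13] → '[9b]'; at [16:21] → '[[zz]'.
`sub` substitutes '#' at each match site.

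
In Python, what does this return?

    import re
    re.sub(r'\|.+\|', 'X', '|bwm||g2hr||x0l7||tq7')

Matches: at [0:18] → '|bwm||g2hr||x0l7||'.
`sub` substitutes 'X' at each match site.

'Xtq7'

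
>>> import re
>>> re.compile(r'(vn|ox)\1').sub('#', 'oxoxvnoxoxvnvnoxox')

'#vn###'

The backreference `\1` re-matches whatever the first group consumed, character for character.
Matches: at [0:4] → 'oxox'; at [6:10] → 'oxox'; at [10:14] → 'vnvn'; at [14:18] → 'oxox'.
`sub` substitutes '#' at each match site.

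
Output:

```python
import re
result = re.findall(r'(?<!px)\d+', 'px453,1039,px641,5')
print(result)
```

Because the assertion is negative and zero-width, positions next to the forbidden text are skipped.
Matches: at [3:5] → '53'; at [6:10] → '1039'; at [14:16] → '41'; at [17:18] → '5'.
With no groups in the pattern, `findall` gives back each whole match — 4 here.

['53', '1039', '41', '5']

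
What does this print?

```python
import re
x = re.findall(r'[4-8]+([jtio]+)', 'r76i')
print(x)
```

With a single group, `findall` returns only what that group captured — 1 item.

['i']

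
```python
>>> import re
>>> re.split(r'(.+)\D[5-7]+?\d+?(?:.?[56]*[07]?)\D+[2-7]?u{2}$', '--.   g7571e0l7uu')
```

['', '--.   ', '']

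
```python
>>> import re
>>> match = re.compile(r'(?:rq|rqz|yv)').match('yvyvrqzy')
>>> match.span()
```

`re.match` only tries the pattern at the start of the string.
The match spans [0:2] → 'yv'.

(0, 2)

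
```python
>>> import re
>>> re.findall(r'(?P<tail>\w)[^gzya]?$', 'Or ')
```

['r']

Pattern: a word character (captured as 'tail'); then optionally any character except [gzya]; then anchored at the end.
Scanning left to right: at [1:3] match 'r ', group 1 = 'r'.
One capturing group, so `findall` returns just the captured substring from the one match — 1 in all.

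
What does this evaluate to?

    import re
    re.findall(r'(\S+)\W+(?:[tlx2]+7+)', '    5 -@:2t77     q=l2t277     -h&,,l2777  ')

['5', 'q', '-h&,']

The pattern matches one or more of a non-whitespace character (captured); then one or more of a non-word character; then one or more of one of [tlx2], then one or more of the literal '7' (non-capturing group).
Scanning left to right: at [4:13] match '5 -@:2t77', group 1 = '5'; at [18:26] match 'q=l2t277', group 1 = 'q'; at [31:41] match '-h&,,l2777', group 1 = '-h&,'.
`findall` collects group 1 from each match (3 total).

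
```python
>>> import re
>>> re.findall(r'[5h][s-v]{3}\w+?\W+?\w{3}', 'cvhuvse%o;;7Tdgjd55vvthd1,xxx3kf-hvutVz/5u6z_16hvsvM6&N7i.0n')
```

['5vvthd1,xxx', 'hvutVz/5u6', 'hvsvM6&N7i']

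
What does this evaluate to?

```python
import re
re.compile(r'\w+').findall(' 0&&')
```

['0']

No capturing groups, so `findall` returns the 1 full match string.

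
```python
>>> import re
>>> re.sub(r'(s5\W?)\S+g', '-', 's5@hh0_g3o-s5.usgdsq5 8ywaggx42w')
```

'-dsq5 8ywaggx42w'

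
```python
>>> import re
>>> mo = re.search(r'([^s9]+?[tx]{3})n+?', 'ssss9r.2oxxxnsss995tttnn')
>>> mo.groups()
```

The match spans [5:13] → 'r.2oxxxn'.
Captured: group 1 = 'r.2oxxx'.

('r.2oxxx',)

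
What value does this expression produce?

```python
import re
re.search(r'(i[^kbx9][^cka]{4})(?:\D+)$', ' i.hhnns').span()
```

(1, 8)

The match spans [1:8] → 'i.hhnns'.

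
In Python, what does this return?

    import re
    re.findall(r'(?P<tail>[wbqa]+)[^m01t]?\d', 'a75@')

Pattern: one or more of one of [wbqa] (captured as 'tail'); then optionally any character except [m01t]; then a digit.
Walking the string: at [0:3] match 'a75', group 1 = 'a'.
`findall` collects group 1 from the one match (1 total).

['a']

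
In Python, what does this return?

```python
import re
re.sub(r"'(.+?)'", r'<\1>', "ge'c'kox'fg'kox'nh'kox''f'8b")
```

"ge<c>kox<fg>kox<nh>kox<'f>8b"

The `?` after the quantifier makes it lazy — it takes as little as possible before letting the rest of the pattern try.
Matches: at [2:5] → "'c'"; at [8:12] → "'fg'"; at [15:19] → "'nh'"; at [22:26] → "''f'".
The replacement refers to a captured group, so each match is rewritten using its own captured text.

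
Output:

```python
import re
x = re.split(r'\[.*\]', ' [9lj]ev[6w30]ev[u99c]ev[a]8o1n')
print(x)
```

[' ', '8o1n']

Matches to split on: at [1:27] → '[9lj]ev[6w30]ev[u99c]ev[a]'.
`split` removes every match and returns the 2 fragments in between.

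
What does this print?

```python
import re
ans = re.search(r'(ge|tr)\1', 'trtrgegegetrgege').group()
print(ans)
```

trtr

The backreference `\1` re-matches whatever the first group consumed, character for character.
`search` walks the string left to right and returns the first match it finds.
The match spans [0:4] → 'trtr'.
Captured: group 1 = 'tr'.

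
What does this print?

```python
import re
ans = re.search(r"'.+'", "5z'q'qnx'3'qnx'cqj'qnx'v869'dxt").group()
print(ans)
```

'q'qnx'3'qnx'cqj'qnx'v869'

The match spans [2:28] → "'q'qnx'3'qnx'cqj'qnx'v869'".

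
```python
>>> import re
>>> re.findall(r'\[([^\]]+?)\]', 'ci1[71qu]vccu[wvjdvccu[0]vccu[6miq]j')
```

Walking the string: at [3:9] match '[71qu]', group 1 = '71qu'; at [13:25] match '[wvjdvccu[0]', group 1 = 'wvjdvccu[0'; at [29:35] match '[6miq]', group 1 = '6miq'.
Because there's exactly one group, `findall` drops the full match and keeps group 1 from each hit.

['71qu', 'wvjdvccu[0', '6miq']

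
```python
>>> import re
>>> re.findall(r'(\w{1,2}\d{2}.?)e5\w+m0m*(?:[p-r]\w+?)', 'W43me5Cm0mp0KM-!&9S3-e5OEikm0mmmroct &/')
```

['W43m']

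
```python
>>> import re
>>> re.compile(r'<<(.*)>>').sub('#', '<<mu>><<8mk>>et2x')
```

Matches: at [0:13] → '<<mu>><<8mk>>'.
`sub` substitutes '#' at each match site.

'#et2x'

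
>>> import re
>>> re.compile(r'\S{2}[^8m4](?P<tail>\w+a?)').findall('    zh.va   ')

The pattern matches exactly 2 of a non-whitespace character, then any character except [8m4]; then one or more of a word character, then optionally the literal 'a' (captured as 'tail').
Because there's exactly one group, `findall` drops the full match and keeps group 1 from the one hit.

['va']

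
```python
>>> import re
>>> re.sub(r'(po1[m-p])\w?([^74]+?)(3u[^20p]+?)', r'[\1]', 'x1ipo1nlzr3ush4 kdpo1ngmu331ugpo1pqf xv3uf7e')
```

'x1i[po1n]h4 kd[po1n]7e'

This matches the literal 'po1', then a character in [m-p] (captured); then optionally a word character; then one or more of any character except [74] (lazy) (captured); then the literal '3u', then one or more of any character except [20p] (lazy) (captured).
With the lazy modifier that quantifier settles for the fewest repetitions that let the rest of the pattern succeed (the atoms after it are unaffected and can still be greedy).
Matches: at [3:13] → 'po1nlzr3us'; at [18:42] → 'po1ngmu331ugpo1pqf xv3uf'.
Each match is replaced using the text its own group 1 captured.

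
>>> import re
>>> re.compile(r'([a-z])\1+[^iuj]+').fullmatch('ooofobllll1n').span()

(0, 12)

`\1` has to match the exact text group 1 already captured.
`fullmatch` succeeds only if the pattern covers the string from start to end.
The match spans [0:12] → 'ooofobllll1n'.
Captured: group 1 = 'o'.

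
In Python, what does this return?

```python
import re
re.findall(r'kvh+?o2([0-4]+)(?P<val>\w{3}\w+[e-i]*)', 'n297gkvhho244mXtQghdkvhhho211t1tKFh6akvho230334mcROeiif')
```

Multiple groups make `findall` return tuples — one 2-tuple for the one match.

[('44', 'mXtQghdkvhhho211t1tKFh6akvho230334mcROeiif')]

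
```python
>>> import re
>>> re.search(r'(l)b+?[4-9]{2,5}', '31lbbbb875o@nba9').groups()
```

The match spans [2:10] → 'lbbbb875'.
Captured: group 1 = 'l'.

('l',)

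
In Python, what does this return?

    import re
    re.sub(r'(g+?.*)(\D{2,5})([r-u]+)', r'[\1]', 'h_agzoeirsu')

'h_a[gzoei]'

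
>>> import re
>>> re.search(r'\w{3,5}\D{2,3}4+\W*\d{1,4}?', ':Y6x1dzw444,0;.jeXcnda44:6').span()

(1, 13)

Pattern: 3 to 5 of a word character, then 2 to 3 of a non-digit; then one or more of the literal '4', then zero or more of a non-word character, then 1 to 4 of a digit (lazy).
Unlike `match`, `search` isn't anchored — it looks for the pattern anywhere in the string.
The match spans [1:13] → 'Y6x1dzw444,0'.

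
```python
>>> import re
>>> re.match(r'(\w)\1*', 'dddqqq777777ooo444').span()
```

(0, 3)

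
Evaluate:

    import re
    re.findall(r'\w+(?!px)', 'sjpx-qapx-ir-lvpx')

['sjpx', 'qapx', 'ir', 'lvpx']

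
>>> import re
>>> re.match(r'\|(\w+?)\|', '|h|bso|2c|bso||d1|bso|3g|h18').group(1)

'h'

The match spans [0:3] → '|h|'.
Captured: group 1 = 'h'.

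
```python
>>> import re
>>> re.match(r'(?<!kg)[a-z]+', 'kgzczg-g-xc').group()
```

'kgzczg'

Because the assertion is negative and zero-width, positions next to the forbidden text are skipped.
`re.match` only tries the pattern at the start of the string.
The match spans [0:6] → 'kgzczg'.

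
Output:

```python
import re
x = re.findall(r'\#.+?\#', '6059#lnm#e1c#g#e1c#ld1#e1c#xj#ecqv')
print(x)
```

['#lnm#', '#g#', '#ld1#', '#xj#']

Matches: at [4:9] → '#lnm#'; at [12:15] → '#g#'; at [18:23] → '#ld1#'; at [26:30] → '#xj#'.
`findall` yields the raw match text (4 of them) because the pattern has no groups.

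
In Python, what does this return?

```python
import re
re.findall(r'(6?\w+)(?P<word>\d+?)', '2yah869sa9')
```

[('2yah869sa', '9')]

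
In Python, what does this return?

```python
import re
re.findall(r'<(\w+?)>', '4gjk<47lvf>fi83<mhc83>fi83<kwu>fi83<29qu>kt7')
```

['47lvf', 'mhc83', 'kwu', '29qu']

Walking the string: at [4:11] match '<47lvf>', group 1 = '47lvf'; at [15:22] match '<mhc83>', group 1 = 'mhc83'; at [26:31] match '<kwu>', group 1 = 'kwu'; at [35:41] match '<29qu>', group 1 = '29qu'.
With a single group, `findall` returns only what that group captured — 4 items.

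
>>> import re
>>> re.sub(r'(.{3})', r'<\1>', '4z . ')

'<4z >. '

Pattern: exactly 3 of any character (captured).
Matches: at [0:3] → '4z '.
Each match is replaced using the text its own group 1 captured.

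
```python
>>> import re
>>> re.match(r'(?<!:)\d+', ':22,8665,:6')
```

`match` is anchored at position 0; if the pattern doesn't fit there, it returns None.
Here the pattern fails at index 0, so the call returns None.

None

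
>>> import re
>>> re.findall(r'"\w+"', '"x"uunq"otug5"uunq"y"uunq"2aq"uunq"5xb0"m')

['"x"', '"otug5"', '"y"', '"2aq"', '"5xb0"']

Scanning left to right: at [0:3] → '"x"'; at [7:14] → '"otug5"'; at [18:21] → '"y"'; at [25:30] → '"2aq"'; at [34:40] → '"5xb0"'.
No capturing groups, so `findall` returns the 5 full match strings.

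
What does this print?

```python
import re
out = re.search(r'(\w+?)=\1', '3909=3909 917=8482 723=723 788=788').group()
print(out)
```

`\1` is not a pattern — it's the concrete string captured by group 1, re-applied verbatim.
`re.search` tries every starting position until one works.
The match spans [0:9] → '3909=3909'.
Captured: group 1 = '3909'.

3909=3909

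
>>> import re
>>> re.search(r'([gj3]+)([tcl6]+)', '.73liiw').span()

The pattern matches one or more of one of [gj3] (captured); then one or more of one of [tcl6] (captured).
`re.search` tries every starting position until one works.
The match spans [2:4] → '3l'.
Captured: group 1 = '3', group 2 = 'l'.

(2, 4)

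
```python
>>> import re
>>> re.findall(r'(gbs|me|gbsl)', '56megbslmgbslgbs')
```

['me', 'gbs', 'gbs', 'gbs']

Alternation tries branches left to right and keeps the first one that lets the overall match succeed at that position.
With a single group, `findall` returns only what that group captured — 4 items.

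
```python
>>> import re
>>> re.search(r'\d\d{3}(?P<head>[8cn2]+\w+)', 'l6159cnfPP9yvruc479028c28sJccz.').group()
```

'6159cnfPP9yvruc479028c28sJccz'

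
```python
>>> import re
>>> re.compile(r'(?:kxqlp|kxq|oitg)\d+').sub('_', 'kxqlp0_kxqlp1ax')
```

Matches: at [0:6] → 'kxqlp0'; at [7:13] → 'kxqlp1'.
`sub` substitutes '_' at each match site.

'___ax'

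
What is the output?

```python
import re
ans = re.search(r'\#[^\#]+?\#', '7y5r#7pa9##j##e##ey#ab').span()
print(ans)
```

(4, 10)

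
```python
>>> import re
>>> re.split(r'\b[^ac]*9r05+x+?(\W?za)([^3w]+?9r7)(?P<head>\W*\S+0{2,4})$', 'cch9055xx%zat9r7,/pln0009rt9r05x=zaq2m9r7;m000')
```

['cch9055xx%zat9r7', '=za', 'q2m9r7', ';m000', '']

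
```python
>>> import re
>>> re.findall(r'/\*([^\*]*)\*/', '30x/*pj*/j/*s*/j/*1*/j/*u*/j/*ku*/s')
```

['pj', 's', '1', 'u', 'ku']

Walking the string: at [3:9] match '/*pj*/', group 1 = 'pj'; at [10:15] match '/*s*/', group 1 = 's'; at [16:21] match '/*1*/', group 1 = '1'; at [22:27] match '/*u*/', group 1 = 'u'; at [28:34] match '/*ku*/', group 1 = 'ku'.
One capturing group, so `findall` returns just the captured substring from each match — 5 in all.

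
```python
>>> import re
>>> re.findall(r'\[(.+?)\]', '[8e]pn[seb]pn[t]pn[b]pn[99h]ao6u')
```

With the lazy modifier that quantifier settles for the fewest repetitions that let the rest of the pattern succeed (the atoms after it are unaffected and can still be greedy).
Walking the string: at [0:4] match '[8e]', group 1 = '8e'; at [6:11] match '[seb]', group 1 = 'seb'; at [13:16] match '[t]', group 1 = 't'; at [18:21] match '[b]', group 1 = 'b'; at [23:28] match '[99h]', group 1 = '99h'.
`findall` collects group 1 from each match (5 total).

['8e', 'seb', 't', 'b', '99h']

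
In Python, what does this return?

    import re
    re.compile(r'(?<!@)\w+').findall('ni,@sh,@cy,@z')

['ni', 'h', 'y']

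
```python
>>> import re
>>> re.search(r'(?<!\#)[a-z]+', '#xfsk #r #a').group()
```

'fsk'

`(?!…)`/`(?<!…)` only lets a position through if the neighbouring text does NOT match; no characters are consumed.
The match spans [2:5] → 'fsk'.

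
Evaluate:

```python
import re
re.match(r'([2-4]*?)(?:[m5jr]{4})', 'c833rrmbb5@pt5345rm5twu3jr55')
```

None

`match` is anchored at position 0; if the pattern doesn't fit there, it returns None.
Here the string doesn't start with a match, so the call returns None.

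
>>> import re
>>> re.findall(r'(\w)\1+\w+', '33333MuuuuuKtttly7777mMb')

['3']

`\1` is not a pattern — it's the concrete string captured by group 1, re-applied verbatim.
Walking the string: at [0:24] match '33333MuuuuuKtttly7777mMb', group 1 = '3'.
One capturing group, so `findall` returns just the captured substring from the one match — 1 in all.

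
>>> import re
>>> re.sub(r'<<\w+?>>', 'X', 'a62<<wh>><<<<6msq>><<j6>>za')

'a62X<<XXza'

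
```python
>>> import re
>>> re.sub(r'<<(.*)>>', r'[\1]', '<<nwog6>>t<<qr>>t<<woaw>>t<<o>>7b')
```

Matches: at [0:31] → '<<nwog6>>t<<qr>>t<<woaw>>t<<o>>'.
Each match is replaced using the text its own group 1 captured.

'[nwog6>>t<<qr>>t<<woaw>>t<<o]7b'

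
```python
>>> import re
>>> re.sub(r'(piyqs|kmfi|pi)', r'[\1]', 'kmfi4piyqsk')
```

'[kmfi]4[piyqs]k'

Branches in `(...|...)` are attempted left-to-right; the first branch that allows the whole pattern to succeed is taken.
Matches: at [0:4] → 'kmfi'; at [5:10] → 'piyqs'.
The replacement refers to a captured group, so each match is rewritten using its own captured text.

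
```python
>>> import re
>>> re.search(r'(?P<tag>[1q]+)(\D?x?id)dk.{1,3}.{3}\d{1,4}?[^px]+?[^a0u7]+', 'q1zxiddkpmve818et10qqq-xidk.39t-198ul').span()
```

Pattern: one or more of one of [1q] (captured as 'tag'); then optionally a non-digit, then optionally the literal 'x', then the literal 'id' (captured); then the literal 'dk', then 1 to 3 of any character; then exactly 3 of any character, then 1 to 4 of a digit (lazy), then one or more of any character except [px] (lazy); then one or more of any character except [a0u7].
`re.search` tries every starting position until one works.
The match spans [0:18] → 'q1zxiddkpmve818et1'.
Captured: group 1 = 'q1', group 2 = 'zxid'.

(0, 18)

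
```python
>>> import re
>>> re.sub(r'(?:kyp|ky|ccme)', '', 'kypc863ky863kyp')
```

`|` is ordered: at each position the engine commits to the first alternative that works.
Matches: at [0:3] → 'kyp'; at [7:9] → 'ky'; at [12:15] → 'kyp'.
Every occurrence is swapped for ''.

'c863863'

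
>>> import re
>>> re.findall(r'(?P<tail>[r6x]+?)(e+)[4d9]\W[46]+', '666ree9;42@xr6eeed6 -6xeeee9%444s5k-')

[('666r', 'ee'), ('6x', 'eeee')]

Multiple groups make `findall` return tuples — one 2-tuple for each match.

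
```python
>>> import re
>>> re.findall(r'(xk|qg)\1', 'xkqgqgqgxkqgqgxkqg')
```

After group 1 captures some text, `\1` only succeeds where that same text appears again.
Scanning left to right: at [2:6] match 'qgqg', group 1 = 'qg'; at [10:14] match 'qgqg', group 1 = 'qg'.
With a single group, `findall` returns only what that group captured — 2 items.

['qg', 'qg']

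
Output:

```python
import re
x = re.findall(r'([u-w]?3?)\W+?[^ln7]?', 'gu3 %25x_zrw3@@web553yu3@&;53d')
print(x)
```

The pattern matches optionally a character in [u-w], then optionally a literal '3' (captured); then one or more of a non-word character (lazy), then optionally any character except [ln7].
One capturing group, so `findall` returns just the captured substring from each match — 4 in all.

['u3', 'w3', 'u3', '']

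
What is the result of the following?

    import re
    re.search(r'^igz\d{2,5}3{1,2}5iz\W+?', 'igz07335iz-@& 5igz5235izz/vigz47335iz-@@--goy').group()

'igz07335iz-'

This matches anchored at the start of the string; then the literal 'igz', then 2 to 5 of a digit, then 1 to 2 of the literal '3'; then the literal '5i', then a literal 'z', then one or more of a non-word character (lazy).
The `?` after the quantifier makes it lazy — it takes as little as possible before letting the rest of the pattern try.
`re.search` scans for the first position where the pattern succeeds.
The match spans [0:11] → 'igz07335iz-'.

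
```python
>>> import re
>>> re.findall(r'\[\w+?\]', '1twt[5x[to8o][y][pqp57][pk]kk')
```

['[to8o]', '[y]', '[pqp57]', '[pk]']

With no groups in the pattern, `findall` gives back each whole match — 4 here.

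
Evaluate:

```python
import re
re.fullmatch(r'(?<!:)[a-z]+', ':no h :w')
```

`fullmatch` succeeds only if the pattern covers the string from start to end.
Here there's no way to consume every character, so the call returns None.

None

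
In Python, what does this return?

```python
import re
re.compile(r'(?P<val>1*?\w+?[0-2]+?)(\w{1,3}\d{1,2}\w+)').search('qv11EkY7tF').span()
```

The pattern matches zero or more of a literal '1' (lazy), then one or more of a word character (lazy), then one or more of a character in [0-2] (lazy) (captured as 'val'); then 1 to 3 of a word character, then 1 to 2 of a digit, then one or more of a word character (captured).
`re.search` scans for the first position where the pattern succeeds.
The match spans [0:10] → 'qv11EkY7tF'.
Captured: group 1 = 'qv11', group 2 = 'EkY7tF'.

(0, 10)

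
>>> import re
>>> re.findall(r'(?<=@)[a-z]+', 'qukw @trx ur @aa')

['trx', 'aa']

The `(?=…)`/`(?<=…)` assertion just peeks at neighbouring text; it doesn't advance the match position.
Scanning left to right: at [6:9] → 'trx'; at [14:16] → 'aa'.
No capturing groups, so `findall` returns the 2 full match strings.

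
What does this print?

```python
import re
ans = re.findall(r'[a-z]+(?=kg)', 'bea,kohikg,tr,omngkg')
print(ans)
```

['kohi', 'omng']

Because the assertion is zero-width, the text it checks is not consumed and won't appear in the result.
Since nothing is captured, `findall` lists the 2 matched substrings directly.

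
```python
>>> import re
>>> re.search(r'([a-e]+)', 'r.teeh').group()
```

'ee'

This matches one or more of a character in [a-e] (captured).
`re.search` scans for the first position where the pattern succeeds.
The match spans [3:5] → 'ee'.
Captured: group 1 = 'ee'.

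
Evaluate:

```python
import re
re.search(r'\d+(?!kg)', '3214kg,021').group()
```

'321'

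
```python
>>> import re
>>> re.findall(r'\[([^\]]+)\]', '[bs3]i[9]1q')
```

With a single group, `findall` returns only what that group captured — 2 items.

['bs3', '9']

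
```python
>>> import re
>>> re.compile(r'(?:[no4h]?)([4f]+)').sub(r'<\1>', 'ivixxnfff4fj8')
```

'ivixx<fff4f>j8'

`\1` in the replacement pulls in group 1's text for each match.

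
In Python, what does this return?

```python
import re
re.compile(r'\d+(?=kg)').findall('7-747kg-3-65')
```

Lookahead/lookbehind check context without consuming it, so the matched span excludes the asserted characters.
Walking the string: at [2:5] → '747'.
Since nothing is captured, `findall` lists the 1 matched substring directly.

['747']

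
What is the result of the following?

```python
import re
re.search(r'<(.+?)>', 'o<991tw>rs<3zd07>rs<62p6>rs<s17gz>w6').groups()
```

With the lazy modifier that quantifier settles for the fewest repetitions that let the rest of the pattern succeed (the atoms after it are unaffected and can still be greedy).
`re.search` tries every starting position until one works.
The match spans [1:8] → '<991tw>'.
Captured: group 1 = '991tw'.

('991tw',)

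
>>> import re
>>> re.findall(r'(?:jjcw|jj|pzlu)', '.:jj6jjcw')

['jj', 'jjcw']

`|` is ordered: at each position the engine commits to the first alternative that works.
Matches: at [2:4] → 'jj'; at [5:9] → 'jjcw'.
With no groups in the pattern, `findall` gives back each whole match — 2 here.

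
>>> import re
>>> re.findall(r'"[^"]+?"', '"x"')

Matches: at [0:3] → '"x"'.
`findall` yields the raw match text (1 of them) because the pattern has no groups.

['"x"']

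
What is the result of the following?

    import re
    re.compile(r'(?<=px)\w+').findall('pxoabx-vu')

['oabx']

The positive lookaround only admits positions where the adjacent text matches; those characters stay outside the span.
Scanning left to right: at [2:6] → 'oabx'.
No capturing groups, so `findall` returns the 1 full match string.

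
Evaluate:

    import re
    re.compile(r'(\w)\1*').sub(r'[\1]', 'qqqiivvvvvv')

`\1` is not a pattern — it's the concrete string captured by group 1, re-applied verbatim.
`\1` in the replacement pulls in group 1's text for each match.

'[q][i][v]'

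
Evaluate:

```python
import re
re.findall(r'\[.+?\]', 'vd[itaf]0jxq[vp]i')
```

['[itaf]', '[vp]']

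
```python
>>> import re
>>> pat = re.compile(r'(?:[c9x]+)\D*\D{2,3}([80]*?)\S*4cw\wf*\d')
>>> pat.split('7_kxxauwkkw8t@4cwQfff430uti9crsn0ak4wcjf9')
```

Pattern: one or more of one of [c9x] (non-capturing group); then zero or more of a non-digit, then 2 to 3 of a non-digit; then zero or more of one of [80] (lazy) (captured); then zero or more of a non-whitespace character, then the literal '4cw'; then a word character, then zero or more of the literal 'f', then a digit.
A non-greedy quantifier consumes as few characters as it can — just enough that the remainder of the pattern still matches from where it stops; whatever follows it matches normally.
Matches to split on: at [3:22] → 'xxauwkkw8t@4cwQfff4'.
`re.split` interleaves the captured-group text with the surrounding fragments.

['7_k', '', '30uti9crsn0ak4wcjf9']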